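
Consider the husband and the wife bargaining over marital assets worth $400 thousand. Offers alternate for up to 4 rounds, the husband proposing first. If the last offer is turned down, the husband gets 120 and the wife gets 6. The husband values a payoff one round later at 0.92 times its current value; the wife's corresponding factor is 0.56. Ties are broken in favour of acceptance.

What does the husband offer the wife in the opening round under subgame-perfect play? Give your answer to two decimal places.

Round 4 (the wife proposes): the husband gets 120 if talks fail, so the wife offers 120 and keeps 280.
Round 3 (the husband proposes): the wife can get 280 next round, worth 0.56 × 280 = 156.8 now, so the husband offers 156.8, keeping 243.2.
Round 2 (the wife proposes): the husband can get 243.2 next round, worth 0.92 × 243.2 = 223.744 now. The wife offers 223.744 and keeps 400 − 223.744 = 176.256.
Round 1 (the husband proposes): the wife can get 176.256 next round, worth 0.56 × 176.256 = 98.70336 now; the husband offers that and keeps 301.29664.

98.70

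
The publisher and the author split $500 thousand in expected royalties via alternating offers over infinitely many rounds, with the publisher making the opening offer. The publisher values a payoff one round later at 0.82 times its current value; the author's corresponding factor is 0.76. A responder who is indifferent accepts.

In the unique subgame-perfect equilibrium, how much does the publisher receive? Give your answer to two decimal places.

Let x be the publisher's share when the publisher proposes and y be the author's share when the author proposes.
The author accepts iff offered ≥ 0.76·y, so x = 500 − 0.76y. Symmetrically y = 500 − 0.82x.
Substituting: x = 500 − 0.76(500 − 0.82x), giving x(1 − 0.82·0.76) = 500(1 − 0.76).
So x = 500 × 0.24 / 0.3768 ≈ 318.4713, and the author receives 500 − x ≈ 181.5287.

318.47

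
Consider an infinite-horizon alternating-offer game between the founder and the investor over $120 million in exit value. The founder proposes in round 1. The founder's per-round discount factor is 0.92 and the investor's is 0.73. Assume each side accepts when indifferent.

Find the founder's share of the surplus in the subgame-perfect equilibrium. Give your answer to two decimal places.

98.66

Let x be the founder's share when the founder proposes and y be the investor's share when the investor proposes.
The investor accepts iff offered ≥ 0.73·y, so x = 120 − 0.73y. Symmetrically y = 120 − 0.92x.
Substituting: x = 120 − 0.73(120 − 0.92x), giving x(1 − 0.92·0.73) = 120(1 − 0.73).
So x = 120 × 0.27 / 0.3284 ≈ 98.6602, and the investor receives 120 − x ≈ 21.3398.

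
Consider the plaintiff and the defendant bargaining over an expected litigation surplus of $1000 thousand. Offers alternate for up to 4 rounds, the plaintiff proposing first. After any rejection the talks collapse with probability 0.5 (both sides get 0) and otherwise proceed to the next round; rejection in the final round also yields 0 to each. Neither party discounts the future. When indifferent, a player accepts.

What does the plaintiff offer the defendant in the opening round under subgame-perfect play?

375

Round 4 (the defendant proposes): the plaintiff will accept anything ≥ 0, so the defendant offers 0 and keeps 1000.
Round 3 (the plaintiff proposes): rejecting gives the defendant an expected 0.5 × 1000 = 500, so the plaintiff offers 500, keeping 500.
Round 2 (the defendant proposes): rejecting gives the plaintiff an expected 0.5 × 500 = 250. The defendant offers 250 and keeps 1000 − 250 = 750.
Round 1 (the plaintiff proposes): rejecting gives the defendant an expected 0.5 × 750 = 375; the plaintiff offers that and keeps 625.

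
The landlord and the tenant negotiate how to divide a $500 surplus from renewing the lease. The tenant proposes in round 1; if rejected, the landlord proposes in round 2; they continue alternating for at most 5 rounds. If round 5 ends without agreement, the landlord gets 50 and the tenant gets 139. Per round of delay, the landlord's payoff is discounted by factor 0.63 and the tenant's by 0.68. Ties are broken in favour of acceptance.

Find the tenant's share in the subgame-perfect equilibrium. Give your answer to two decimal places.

346.84

Round 5 (the tenant proposes): the landlord gets 50 if talks fail, so the tenant offers 50 and keeps 450.
Round 4 (the landlord proposes): the tenant can get 450 next round, worth 0.68 × 450 = 306 now; the landlord offers that and keeps 194.
Round 3 (the tenant proposes): the landlord can get 194 next round, worth 0.63 × 194 = 122.22 now. The tenant offers 122.22 and keeps 500 − 122.22 = 377.78.
Round 2 (the landlord proposes): the tenant can get 377.78 next round, worth 0.68 × 377.78 = 256.8904 now, so the landlord offers 256.8904, keeping 243.1096.
Round 1 (the tenant proposes): the landlord can get 243.1096 next round, worth 0.63 × 243.1096 = 153.159048 now; the tenant offers that and keeps 346.840952.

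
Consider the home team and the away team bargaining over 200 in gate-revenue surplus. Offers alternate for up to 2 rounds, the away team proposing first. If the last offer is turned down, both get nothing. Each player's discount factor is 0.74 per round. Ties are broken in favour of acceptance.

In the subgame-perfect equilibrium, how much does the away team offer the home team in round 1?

148

Round 2 (the home team proposes): the away team will accept anything ≥ 0, so the home team offers 0 and keeps 200.
Round 1 (the away team proposes): the home team can get 200 next round, worth 0.74 × 200 = 148 now. The away team offers 148 and keeps 200 − 148 = 52.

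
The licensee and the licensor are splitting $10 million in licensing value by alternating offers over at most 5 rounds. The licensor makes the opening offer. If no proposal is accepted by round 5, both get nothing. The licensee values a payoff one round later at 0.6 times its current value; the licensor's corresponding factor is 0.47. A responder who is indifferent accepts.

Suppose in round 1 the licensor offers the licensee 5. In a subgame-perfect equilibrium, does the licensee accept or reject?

Round 5 (the licensor proposes): the licensee will accept anything ≥ 0, so the licensor offers 0 and keeps 10.
Round 4 (the licensee proposes): the licensor can get 10 next round, worth 0.47 × 10 = 4.7 now, so the licensee offers 4.7, keeping 5.3.
Round 3 (the licensor proposes): the licensee can get 5.3 next round, worth 0.6 × 5.3 = 3.18 now, so the licensor offers 3.18, keeping 6.82.
Round 2 (the licensee proposes): the licensor can get 6.82 next round, worth 0.47 × 6.82 = 3.2054 now. The licensee offers 3.2054 and keeps 10 − 3.2054 = 6.7946.
So by rejecting in round 1, the licensee gets 6.7946 next round, worth 0.6 × 6.7946 = 4.07676 now.
Offer 5 ≥ 4.07676, so the licensee accepts.

Accept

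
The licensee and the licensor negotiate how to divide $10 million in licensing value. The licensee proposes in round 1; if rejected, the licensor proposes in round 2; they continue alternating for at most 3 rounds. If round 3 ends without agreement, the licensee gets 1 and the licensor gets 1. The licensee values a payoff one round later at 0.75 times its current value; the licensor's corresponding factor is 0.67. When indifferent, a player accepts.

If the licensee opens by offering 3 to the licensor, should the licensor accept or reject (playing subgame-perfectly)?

Work out the licensor's continuation value if the offer is rejected.
Round 3 (the licensee proposes): the licensor gets 1 if talks fail, so the licensee offers 1 and keeps 9.
Round 2 (the licensor proposes): the licensee can get 9 next round, worth 0.75 × 9 = 6.75 now. The licensor offers 6.75 and keeps 10 − 6.75 = 3.25.
So by rejecting in round 1, the licensor gets 3.25 next round, worth 0.67 × 3.25 = 2.1775 now.
Offer 3 ≥ 2.1775, so the licensor accepts.

Accept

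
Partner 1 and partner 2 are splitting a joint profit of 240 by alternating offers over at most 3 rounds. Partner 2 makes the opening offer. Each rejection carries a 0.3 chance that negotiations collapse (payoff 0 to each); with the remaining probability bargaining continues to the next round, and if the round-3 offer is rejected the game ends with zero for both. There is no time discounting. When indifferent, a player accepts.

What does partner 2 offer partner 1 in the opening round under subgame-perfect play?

50.4

Round 3 (partner 2 proposes): partner 1 will accept anything ≥ 0, so partner 2 offers 0 and keeps 240.
Round 2 (partner 1 proposes): rejecting gives partner 2 an expected 0.7 × 240 = 168; partner 1 offers that and keeps 72.
Round 1 (partner 2 proposes): rejecting gives partner 1 an expected 0.7 × 72 = 50.4, so partner 2 offers 50.4, keeping 189.6.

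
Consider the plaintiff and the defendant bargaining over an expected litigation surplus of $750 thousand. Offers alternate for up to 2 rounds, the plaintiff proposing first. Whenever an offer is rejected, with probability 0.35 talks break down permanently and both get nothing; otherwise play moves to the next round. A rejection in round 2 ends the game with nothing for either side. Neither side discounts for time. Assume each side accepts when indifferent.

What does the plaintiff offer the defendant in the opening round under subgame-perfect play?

Round 2 (the defendant proposes): the plaintiff will accept anything ≥ 0, so the defendant offers 0 and keeps 750.
Round 1 (the plaintiff proposes): rejecting gives the defendant an expected 0.65 × 750 = 487.5. The plaintiff offers 487.5 and keeps 750 − 487.5 = 262.5.

487.5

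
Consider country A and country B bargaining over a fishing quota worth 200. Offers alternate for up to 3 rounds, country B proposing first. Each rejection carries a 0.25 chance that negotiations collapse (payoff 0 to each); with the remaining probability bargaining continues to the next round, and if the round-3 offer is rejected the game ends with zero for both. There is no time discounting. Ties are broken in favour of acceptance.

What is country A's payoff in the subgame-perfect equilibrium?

By backward induction:
Round 3 (country B proposes): rejection yields 0 for country A; country B offers 0 and keeps 200.
Round 2 (country A proposes): rejecting gives country B an expected 0.75 × 200 = 150; country A offers that and keeps 50.
Round 1 (country B proposes): rejecting gives country A an expected 0.75 × 50 = 37.5, so country B offers 37.5, keeping 162.5.

37.5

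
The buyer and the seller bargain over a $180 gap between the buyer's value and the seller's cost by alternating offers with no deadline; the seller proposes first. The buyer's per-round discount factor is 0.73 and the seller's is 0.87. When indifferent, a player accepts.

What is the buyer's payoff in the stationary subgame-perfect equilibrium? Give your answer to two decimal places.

Let x be the seller's share when the seller proposes and y be the buyer's share when the buyer proposes.
The buyer accepts iff offered ≥ 0.73·y, so x = 180 − 0.73y. Symmetrically y = 180 − 0.87x.
Substituting: x = 180 − 0.73(180 − 0.87x), giving x(1 − 0.87·0.73) = 180(1 − 0.73).
So x = 180 × 0.27 / 0.3649 ≈ 133.1872, and the buyer receives 180 − x ≈ 46.8128.

46.81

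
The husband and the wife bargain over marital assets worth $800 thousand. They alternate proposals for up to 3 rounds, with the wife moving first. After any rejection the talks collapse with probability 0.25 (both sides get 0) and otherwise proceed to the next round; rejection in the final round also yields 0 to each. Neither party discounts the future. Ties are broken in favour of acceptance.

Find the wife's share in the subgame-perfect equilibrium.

Round 3 (the wife proposes): rejection yields 0 for the husband; the wife offers 0 and keeps 800.
Round 2 (the husband proposes): rejecting gives the wife an expected 0.75 × 800 = 600. The husband offers 600 and keeps 800 − 600 = 200.
Round 1 (the wife proposes): rejecting gives the husband an expected 0.75 × 200 = 150, so the wife offers 150, keeping 650.

650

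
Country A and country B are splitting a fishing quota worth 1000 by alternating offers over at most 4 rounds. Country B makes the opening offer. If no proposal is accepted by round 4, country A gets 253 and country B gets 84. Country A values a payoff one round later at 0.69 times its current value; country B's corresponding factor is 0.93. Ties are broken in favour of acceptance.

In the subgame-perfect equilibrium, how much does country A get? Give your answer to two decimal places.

By backward induction:
Round 4 (country A proposes): country B gets 84 if talks fail, so country A offers 84 and keeps 916.
Round 3 (country B proposes): country A can get 916 next round, worth 0.69 × 916 = 632.04 now; country B offers that and keeps 367.96.
Round 2 (country A proposes): country B can get 367.96 next round, worth 0.93 × 367.96 = 342.2028 now; country A offers that and keeps 657.7972.
Round 1 (country B proposes): country A can get 657.7972 next round, worth 0.69 × 657.7972 = 453.880068 now. Country B offers 453.880068 and keeps 1000 − 453.880068 = 546.119932.

453.88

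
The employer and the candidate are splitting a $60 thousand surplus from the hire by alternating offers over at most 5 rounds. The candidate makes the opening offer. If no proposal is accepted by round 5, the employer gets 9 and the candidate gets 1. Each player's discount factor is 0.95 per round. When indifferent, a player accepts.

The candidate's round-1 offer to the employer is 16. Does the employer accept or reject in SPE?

Round 5 (the candidate proposes): the employer gets 9 if talks fail, so the candidate offers 9 and keeps 51.
Round 4 (the employer proposes): the candidate can get 51 next round, worth 0.95 × 51 = 48.45 now; the employer offers that and keeps 11.55.
Round 3 (the candidate proposes): the employer can get 11.55 next round, worth 0.95 × 11.55 = 10.9725 now, so the candidate offers 10.9725, keeping 49.0275.
Round 2 (the employer proposes): the candidate can get 49.0275 next round, worth 0.95 × 49.0275 = 46.576125 now, so the employer offers 46.576125, keeping 13.423875.
So by rejecting in round 1, the employer gets 13.423875 next round, worth 0.95 × 13.423875 = 12.75268125 now.
Offer 16 ≥ 12.75268125, so the employer accepts.

Accept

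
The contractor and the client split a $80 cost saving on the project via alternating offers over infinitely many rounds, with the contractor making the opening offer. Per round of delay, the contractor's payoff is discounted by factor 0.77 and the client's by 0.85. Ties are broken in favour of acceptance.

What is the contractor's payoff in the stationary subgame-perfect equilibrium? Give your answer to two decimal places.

34.73

In a stationary SPE each proposer offers the other exactly their discounted continuation value.
If the contractor keeps x when proposing and the client keeps y when proposing, then x = 80 − 0.85y and y = 80 − 0.77x.
Solving: x = 80(1 − 0.85) / (1 − 0.77·0.85) = 12 / 0.3455 ≈ 34.7323.
The client gets 80 − 34.7323 ≈ 45.2677.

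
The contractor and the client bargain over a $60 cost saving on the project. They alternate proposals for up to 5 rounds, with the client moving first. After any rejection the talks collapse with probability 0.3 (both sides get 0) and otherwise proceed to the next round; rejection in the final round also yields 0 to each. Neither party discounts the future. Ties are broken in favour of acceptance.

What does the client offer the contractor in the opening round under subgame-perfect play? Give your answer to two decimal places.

Round 5 (the client proposes): the contractor will accept anything ≥ 0, so the client offers 0 and keeps 60.
Round 4 (the contractor proposes): rejecting gives the client an expected 0.7 × 60 = 42, so the contractor offers 42, keeping 18.
Round 3 (the client proposes): rejecting gives the contractor an expected 0.7 × 18 = 12.6. The client offers 12.6 and keeps 60 − 12.6 = 47.4.
Round 2 (the contractor proposes): rejecting gives the client an expected 0.7 × 47.4 = 33.18, so the contractor offers 33.18, keeping 26.82.
Round 1 (the client proposes): rejecting gives the contractor an expected 0.7 × 26.82 = 18.774. The client offers 18.774 and keeps 60 − 18.774 = 41.226.

18.77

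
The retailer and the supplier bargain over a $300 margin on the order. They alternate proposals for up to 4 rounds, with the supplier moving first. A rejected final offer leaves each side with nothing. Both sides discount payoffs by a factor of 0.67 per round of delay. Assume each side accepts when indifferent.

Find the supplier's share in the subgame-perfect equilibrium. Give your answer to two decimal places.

143.44

Round 4 (the retailer proposes): rejection yields 0 for the supplier; the retailer offers 0 and keeps 300.
Round 3 (the supplier proposes): the retailer can get 300 next round, worth 0.67 × 300 = 201 now. The supplier offers 201 and keeps 300 − 201 = 99.
Round 2 (the retailer proposes): the supplier can get 99 next round, worth 0.67 × 99 = 66.33 now. The retailer offers 66.33 and keeps 300 − 66.33 = 233.67.
Round 1 (the supplier proposes): the retailer can get 233.67 next round, worth 0.67 × 233.67 = 156.5589 now. The supplier offers 156.5589 and keeps 300 − 156.5589 = 143.4411.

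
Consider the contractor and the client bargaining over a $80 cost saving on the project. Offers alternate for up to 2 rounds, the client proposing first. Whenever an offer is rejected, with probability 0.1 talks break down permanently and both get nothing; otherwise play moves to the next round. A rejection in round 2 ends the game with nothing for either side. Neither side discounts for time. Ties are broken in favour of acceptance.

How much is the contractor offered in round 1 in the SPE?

Round 2 (the contractor proposes): the client will accept anything ≥ 0, so the contractor offers 0 and keeps 80.
Round 1 (the client proposes): rejecting gives the contractor an expected 0.9 × 80 = 72; the client offers that and keeps 8.

72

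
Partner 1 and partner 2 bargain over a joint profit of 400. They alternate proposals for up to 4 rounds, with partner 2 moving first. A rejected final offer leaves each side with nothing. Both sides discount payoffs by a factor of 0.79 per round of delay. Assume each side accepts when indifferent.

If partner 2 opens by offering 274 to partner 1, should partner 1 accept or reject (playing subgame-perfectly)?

Round 4 (partner 1 proposes): partner 2 will accept anything ≥ 0, so partner 1 offers 0 and keeps 400.
Round 3 (partner 2 proposes): partner 1 can get 400 next round, worth 0.79 × 400 = 316 now, so partner 2 offers 316, keeping 84.
Round 2 (partner 1 proposes): partner 2 can get 84 next round, worth 0.79 × 84 = 66.36 now; partner 1 offers that and keeps 333.64.
So by rejecting in round 1, partner 1 gets 333.64 next round, worth 0.79 × 333.64 = 263.5756 now.
Offer 274 ≥ 263.5756, so partner 1 accepts.

Accept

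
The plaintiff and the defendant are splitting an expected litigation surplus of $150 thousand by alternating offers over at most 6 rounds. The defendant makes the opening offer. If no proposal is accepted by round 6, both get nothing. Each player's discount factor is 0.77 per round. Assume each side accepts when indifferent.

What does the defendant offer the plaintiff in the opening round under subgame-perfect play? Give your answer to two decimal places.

Solve by backward induction from round 6.
Round 6 (the plaintiff proposes): rejection yields 0 for the defendant; the plaintiff offers 0 and keeps 150.
Round 5 (the defendant proposes): the plaintiff can get 150 next round, worth 0.77 × 150 = 115.5 now. The defendant offers 115.5 and keeps 150 − 115.5 = 34.5.
Round 4 (the plaintiff proposes): the defendant can get 34.5 next round, worth 0.77 × 34.5 = 26.565 now. The plaintiff offers 26.565 and keeps 150 − 26.565 = 123.435.
Round 3 (the defendant proposes): the plaintiff can get 123.435 next round, worth 0.77 × 123.435 = 95.04495 now; the defendant offers that and keeps 54.95505.
Round 2 (the plaintiff proposes): the defendant can get 54.95505 next round, worth 0.77 × 54.95505 = 42.3153885 now. The plaintiff offers 42.3153885 and keeps 150 − 42.3153885 = 107.6846115.
Round 1 (the defendant proposes): the plaintiff can get 107.6846115 next round, worth 0.77 × 107.6846115 = 82.917150855 now, so the defendant offers 82.917150855, keeping 67.082849145.

82.92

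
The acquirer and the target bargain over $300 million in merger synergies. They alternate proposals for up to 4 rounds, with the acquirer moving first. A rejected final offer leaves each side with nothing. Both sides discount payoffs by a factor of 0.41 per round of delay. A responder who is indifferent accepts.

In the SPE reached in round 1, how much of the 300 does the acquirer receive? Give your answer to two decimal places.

206.75

Round 4 (the target proposes): the acquirer will accept anything ≥ 0, so the target offers 0 and keeps 300.
Round 3 (the acquirer proposes): the target can get 300 next round, worth 0.41 × 300 = 123 now. The acquirer offers 123 and keeps 300 − 123 = 177.
Round 2 (the target proposes): the acquirer can get 177 next round, worth 0.41 × 177 = 72.57 now. The target offers 72.57 and keeps 300 − 72.57 = 227.43.
Round 1 (the acquirer proposes): the target can get 227.43 next round, worth 0.41 × 227.43 = 93.2463 now; the acquirer offers that and keeps 206.7537.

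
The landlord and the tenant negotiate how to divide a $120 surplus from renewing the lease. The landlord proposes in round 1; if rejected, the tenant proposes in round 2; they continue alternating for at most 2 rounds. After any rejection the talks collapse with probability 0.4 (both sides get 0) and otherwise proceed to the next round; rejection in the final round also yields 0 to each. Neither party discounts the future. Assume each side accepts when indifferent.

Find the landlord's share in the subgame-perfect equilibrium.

48

Round 2 (the tenant proposes): rejection yields 0 for the landlord; the tenant offers 0 and keeps 120.
Round 1 (the landlord proposes): rejecting gives the tenant an expected 0.6 × 120 = 72; the landlord offers that and keeps 48.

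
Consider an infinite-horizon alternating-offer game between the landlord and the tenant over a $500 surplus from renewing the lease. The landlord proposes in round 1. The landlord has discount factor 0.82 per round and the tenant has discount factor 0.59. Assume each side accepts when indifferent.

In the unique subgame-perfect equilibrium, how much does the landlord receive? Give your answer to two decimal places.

When the landlord proposes, the tenant accepts any offer worth at least 0.59 times what the tenant would get by proposing next round; and vice versa.
This gives x = 500 − 0.59y and y = 500 − 0.82x, where x and y are each side's share when it proposes.
Hence (1 − 0.59·0.82)x = 500(1 − 0.59), i.e. 0.5162·x = 205.
x ≈ 397.1329; the tenant's share is 500 − x ≈ 102.8671.

397.13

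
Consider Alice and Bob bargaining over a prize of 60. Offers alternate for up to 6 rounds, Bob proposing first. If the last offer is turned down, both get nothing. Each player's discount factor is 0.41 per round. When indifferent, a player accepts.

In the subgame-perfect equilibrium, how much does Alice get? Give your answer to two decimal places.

17.65

Round 6 (Alice proposes): rejection yields 0 for Bob; Alice offers 0 and keeps 60.
Round 5 (Bob proposes): Alice can get 60 next round, worth 0.41 × 60 = 24.6 now; Bob offers that and keeps 35.4.
Round 4 (Alice proposes): Bob can get 35.4 next round, worth 0.41 × 35.4 = 14.514 now, so Alice offers 14.514, keeping 45.486.
Round 3 (Bob proposes): Alice can get 45.486 next round, worth 0.41 × 45.486 = 18.64926 now; Bob offers that and keeps 41.35074.
Round 2 (Alice proposes): Bob can get 41.35074 next round, worth 0.41 × 41.35074 = 16.9538034 now; Alice offers that and keeps 43.0461966.
Round 1 (Bob proposes): Alice can get 43.0461966 next round, worth 0.41 × 43.0461966 = 17.648940606 now. Bob offers 17.648940606 and keeps 60 − 17.648940606 = 42.351059394.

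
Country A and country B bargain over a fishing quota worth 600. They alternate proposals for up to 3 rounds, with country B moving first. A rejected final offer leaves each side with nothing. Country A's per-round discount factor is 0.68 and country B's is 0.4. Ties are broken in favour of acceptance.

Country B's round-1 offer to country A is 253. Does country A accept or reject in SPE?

Work out country A's continuation value if the offer is rejected.
Round 3 (country B proposes): rejection yields 0 for country A; country B offers 0 and keeps 600.
Round 2 (country A proposes): country B can get 600 next round, worth 0.4 × 600 = 240 now; country A offers that and keeps 360.
So by rejecting in round 1, country A gets 360 next round, worth 0.68 × 360 = 244.8 now.
Offer 253 ≥ 244.8, so country A accepts.

Accept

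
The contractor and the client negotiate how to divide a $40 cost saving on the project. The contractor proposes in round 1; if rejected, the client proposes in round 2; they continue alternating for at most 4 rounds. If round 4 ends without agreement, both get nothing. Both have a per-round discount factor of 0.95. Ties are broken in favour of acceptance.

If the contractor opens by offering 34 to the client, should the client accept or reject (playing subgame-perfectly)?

Reject

Round 4 (the client proposes): the contractor will accept anything ≥ 0, so the client offers 0 and keeps 40.
Round 3 (the contractor proposes): the client can get 40 next round, worth 0.95 × 40 = 38 now, so the contractor offers 38, keeping 2.
Round 2 (the client proposes): the contractor can get 2 next round, worth 0.95 × 2 = 1.9 now; the client offers that and keeps 38.1.
So by rejecting in round 1, the client gets 38.1 next round, worth 0.95 × 38.1 = 36.195 now.
Offer 34 < 36.195, so the client rejects.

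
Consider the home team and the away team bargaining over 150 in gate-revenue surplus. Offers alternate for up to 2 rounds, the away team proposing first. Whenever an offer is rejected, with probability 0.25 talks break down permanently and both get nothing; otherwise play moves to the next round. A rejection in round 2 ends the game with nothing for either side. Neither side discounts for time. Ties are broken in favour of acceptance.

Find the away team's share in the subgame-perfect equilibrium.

37.5

Round 2 (the home team proposes): rejection yields 0 for the away team; the home team offers 0 and keeps 150.
Round 1 (the away team proposes): rejecting gives the home team an expected 0.75 × 150 = 112.5; the away team offers that and keeps 37.5.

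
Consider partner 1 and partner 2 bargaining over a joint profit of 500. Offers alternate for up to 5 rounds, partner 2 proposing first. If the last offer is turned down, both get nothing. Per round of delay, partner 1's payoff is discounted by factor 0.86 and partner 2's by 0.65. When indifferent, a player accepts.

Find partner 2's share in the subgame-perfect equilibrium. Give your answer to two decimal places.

By backward induction:
Round 5 (partner 2 proposes): rejection yields 0 for partner 1; partner 2 offers 0 and keeps 500.
Round 4 (partner 1 proposes): partner 2 can get 500 next round, worth 0.65 × 500 = 325 now. Partner 1 offers 325 and keeps 500 − 325 = 175.
Round 3 (partner 2 proposes): partner 1 can get 175 next round, worth 0.86 × 175 = 150.5 now. Partner 2 offers 150.5 and keeps 500 − 150.5 = 349.5.
Round 2 (partner 1 proposes): partner 2 can get 349.5 next round, worth 0.65 × 349.5 = 227.175 now, so partner 1 offers 227.175, keeping 272.825.
Round 1 (partner 2 proposes): partner 1 can get 272.825 next round, worth 0.86 × 272.825 = 234.6295 now; partner 2 offers that and keeps 265.3705.

265.37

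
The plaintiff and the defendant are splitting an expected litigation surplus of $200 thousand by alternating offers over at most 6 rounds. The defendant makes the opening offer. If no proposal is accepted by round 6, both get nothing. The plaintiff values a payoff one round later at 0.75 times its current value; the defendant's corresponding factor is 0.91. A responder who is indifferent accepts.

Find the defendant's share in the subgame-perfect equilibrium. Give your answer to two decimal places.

107.42

By backward induction:
Round 6 (the plaintiff proposes): the defendant will accept anything ≥ 0, so the plaintiff offers 0 and keeps 200.
Round 5 (the defendant proposes): the plaintiff can get 200 next round, worth 0.75 × 200 = 150 now, so the defendant offers 150, keeping 50.
Round 4 (the plaintiff proposes): the defendant can get 50 next round, worth 0.91 × 50 = 45.5 now; the plaintiff offers that and keeps 154.5.
Round 3 (the defendant proposes): the plaintiff can get 154.5 next round, worth 0.75 × 154.5 = 115.875 now; the defendant offers that and keeps 84.125.
Round 2 (the plaintiff proposes): the defendant can get 84.125 next round, worth 0.91 × 84.125 = 76.55375 now, so the plaintiff offers 76.55375, keeping 123.44625.
Round 1 (the defendant proposes): the plaintiff can get 123.44625 next round, worth 0.75 × 123.44625 = 92.5846875 now. The defendant offers 92.5846875 and keeps 200 − 92.5846875 = 107.4153125.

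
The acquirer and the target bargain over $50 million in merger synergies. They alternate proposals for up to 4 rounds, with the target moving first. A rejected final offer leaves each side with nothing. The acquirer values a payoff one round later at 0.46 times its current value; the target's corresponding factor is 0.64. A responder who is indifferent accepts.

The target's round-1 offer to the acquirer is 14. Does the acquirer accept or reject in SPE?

Round 4 (the acquirer proposes): rejection yields 0 for the target; the acquirer offers 0 and keeps 50.
Round 3 (the target proposes): the acquirer can get 50 next round, worth 0.46 × 50 = 23 now. The target offers 23 and keeps 50 − 23 = 27.
Round 2 (the acquirer proposes): the target can get 27 next round, worth 0.64 × 27 = 17.28 now, so the acquirer offers 17.28, keeping 32.72.
So by rejecting in round 1, the acquirer gets 32.72 next round, worth 0.46 × 32.72 = 15.0512 now.
Offer 14 < 15.0512, so the acquirer rejects.

Reject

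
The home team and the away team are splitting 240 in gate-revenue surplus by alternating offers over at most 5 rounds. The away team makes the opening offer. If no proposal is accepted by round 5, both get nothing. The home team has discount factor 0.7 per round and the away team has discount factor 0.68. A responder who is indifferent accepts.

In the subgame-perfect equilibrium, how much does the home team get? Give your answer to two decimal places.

Round 5 (the away team proposes): the home team will accept anything ≥ 0, so the away team offers 0 and keeps 240.
Round 4 (the home team proposes): the away team can get 240 next round, worth 0.68 × 240 = 163.2 now, so the home team offers 163.2, keeping 76.8.
Round 3 (the away team proposes): the home team can get 76.8 next round, worth 0.7 × 76.8 = 53.76 now; the away team offers that and keeps 186.24.
Round 2 (the home team proposes): the away team can get 186.24 next round, worth 0.68 × 186.24 = 126.6432 now; the home team offers that and keeps 113.3568.
Round 1 (the away team proposes): the home team can get 113.3568 next round, worth 0.7 × 113.3568 = 79.34976 now, so the away team offers 79.34976, keeping 160.65024.

79.35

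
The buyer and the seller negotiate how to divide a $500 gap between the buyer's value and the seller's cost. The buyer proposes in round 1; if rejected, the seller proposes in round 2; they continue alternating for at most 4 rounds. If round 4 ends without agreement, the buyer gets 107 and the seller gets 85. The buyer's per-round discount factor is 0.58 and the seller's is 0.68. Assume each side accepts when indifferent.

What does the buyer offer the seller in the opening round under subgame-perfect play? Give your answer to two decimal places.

Round 4 (the seller proposes): the buyer gets 107 if talks fail, so the seller offers 107 and keeps 393.
Round 3 (the buyer proposes): the seller can get 393 next round, worth 0.68 × 393 = 267.24 now; the buyer offers that and keeps 232.76.
Round 2 (the seller proposes): the buyer can get 232.76 next round, worth 0.58 × 232.76 = 135.0008 now; the seller offers that and keeps 364.9992.
Round 1 (the buyer proposes): the seller can get 364.9992 next round, worth 0.68 × 364.9992 = 248.199456 now; the buyer offers that and keeps 251.800544.

248.20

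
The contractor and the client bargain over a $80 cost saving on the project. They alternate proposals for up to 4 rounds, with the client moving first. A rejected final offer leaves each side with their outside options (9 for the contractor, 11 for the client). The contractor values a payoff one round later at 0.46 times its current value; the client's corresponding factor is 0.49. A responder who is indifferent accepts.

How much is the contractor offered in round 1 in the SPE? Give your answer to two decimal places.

Round 4 (the contractor proposes): the client gets 11 if talks fail, so the contractor offers 11 and keeps 69.
Round 3 (the client proposes): the contractor can get 69 next round, worth 0.46 × 69 = 31.74 now; the client offers that and keeps 48.26.
Round 2 (the contractor proposes): the client can get 48.26 next round, worth 0.49 × 48.26 = 23.6474 now. The contractor offers 23.6474 and keeps 80 − 23.6474 = 56.3526.
Round 1 (the client proposes): the contractor can get 56.3526 next round, worth 0.46 × 56.3526 = 25.922196 now, so the client offers 25.922196, keeping 54.077804.

25.92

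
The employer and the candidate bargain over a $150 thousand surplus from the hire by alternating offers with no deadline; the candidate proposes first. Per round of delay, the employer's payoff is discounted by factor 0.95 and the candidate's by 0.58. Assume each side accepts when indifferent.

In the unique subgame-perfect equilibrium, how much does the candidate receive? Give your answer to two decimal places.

16.70

When the candidate proposes, the employer accepts any offer worth at least 0.95 times what the employer would get by proposing next round; and vice versa.
This gives x = 150 − 0.95y and y = 150 − 0.58x, where x and y are each side's share when it proposes.
Hence (1 − 0.95·0.58)x = 150(1 − 0.95), i.e. 0.449·x = 7.5.
x ≈ 16.7038; the employer's share is 150 − x ≈ 133.2962.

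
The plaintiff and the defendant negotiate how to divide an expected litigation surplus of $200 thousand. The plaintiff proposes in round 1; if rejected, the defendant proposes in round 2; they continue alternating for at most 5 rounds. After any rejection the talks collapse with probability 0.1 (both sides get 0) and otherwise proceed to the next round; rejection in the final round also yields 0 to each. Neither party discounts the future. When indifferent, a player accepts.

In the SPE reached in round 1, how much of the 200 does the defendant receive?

32.58

By backward induction:
Round 5 (the plaintiff proposes): the defendant will accept anything ≥ 0, so the plaintiff offers 0 and keeps 200.
Round 4 (the defendant proposes): rejecting gives the plaintiff an expected 0.9 × 200 = 180. The defendant offers 180 and keeps 200 − 180 = 20.
Round 3 (the plaintiff proposes): rejecting gives the defendant an expected 0.9 × 20 = 18; the plaintiff offers that and keeps 182.
Round 2 (the defendant proposes): rejecting gives the plaintiff an expected 0.9 × 182 = 163.8; the defendant offers that and keeps 36.2.
Round 1 (the plaintiff proposes): rejecting gives the defendant an expected 0.9 × 36.2 = 32.58, so the plaintiff offers 32.58, keeping 167.42.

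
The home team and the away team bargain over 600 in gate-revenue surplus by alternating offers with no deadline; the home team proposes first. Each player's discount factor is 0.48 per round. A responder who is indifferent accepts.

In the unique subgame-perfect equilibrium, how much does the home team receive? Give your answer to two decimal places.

Let x be the home team's share when the home team proposes and y be the away team's share when the away team proposes.
The away team accepts iff offered ≥ 0.48·y, so x = 600 − 0.48y. Symmetrically y = 600 − 0.48x.
Substituting: x = 600 − 0.48(600 − 0.48x), giving x(1 − 0.48·0.48) = 600(1 − 0.48).
So x = 600 × 0.52 / 0.7696 ≈ 405.4054, and the away team receives 600 − x ≈ 194.5946.

405.41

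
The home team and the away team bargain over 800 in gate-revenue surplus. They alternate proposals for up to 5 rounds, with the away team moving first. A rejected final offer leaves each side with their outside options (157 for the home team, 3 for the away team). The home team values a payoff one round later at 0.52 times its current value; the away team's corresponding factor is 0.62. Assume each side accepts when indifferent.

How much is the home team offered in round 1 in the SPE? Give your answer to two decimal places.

225.36

Round 5 (the away team proposes): the home team gets 157 if talks fail, so the away team offers 157 and keeps 643.
Round 4 (the home team proposes): the away team can get 643 next round, worth 0.62 × 643 = 398.66 now; the home team offers that and keeps 401.34.
Round 3 (the away team proposes): the home team can get 401.34 next round, worth 0.52 × 401.34 = 208.6968 now; the away team offers that and keeps 591.3032.
Round 2 (the home team proposes): the away team can get 591.3032 next round, worth 0.62 × 591.3032 = 366.607984 now, so the home team offers 366.607984, keeping 433.392016.
Round 1 (the away team proposes): the home team can get 433.392016 next round, worth 0.52 × 433.392016 = 225.36384832 now. The away team offers 225.36384832 and keeps 800 − 225.36384832 = 574.63615168.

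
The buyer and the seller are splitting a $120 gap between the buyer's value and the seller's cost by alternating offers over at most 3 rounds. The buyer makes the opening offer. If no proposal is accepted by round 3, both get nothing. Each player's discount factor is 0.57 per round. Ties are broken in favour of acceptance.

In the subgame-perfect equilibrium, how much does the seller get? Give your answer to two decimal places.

Round 3 (the buyer proposes): the seller will accept anything ≥ 0, so the buyer offers 0 and keeps 120.
Round 2 (the seller proposes): the buyer can get 120 next round, worth 0.57 × 120 = 68.4 now, so the seller offers 68.4, keeping 51.6.
Round 1 (the buyer proposes): the seller can get 51.6 next round, worth 0.57 × 51.6 = 29.412 now; the buyer offers that and keeps 90.588.

29.41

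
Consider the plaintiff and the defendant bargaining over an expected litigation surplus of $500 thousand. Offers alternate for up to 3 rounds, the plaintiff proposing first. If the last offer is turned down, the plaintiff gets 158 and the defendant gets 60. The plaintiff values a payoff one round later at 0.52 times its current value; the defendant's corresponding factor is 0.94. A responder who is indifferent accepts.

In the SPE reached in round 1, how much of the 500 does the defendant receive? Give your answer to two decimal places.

254.93

Solve by backward induction from round 3.
Round 3 (the plaintiff proposes): the defendant gets 60 if talks fail, so the plaintiff offers 60 and keeps 440.
Round 2 (the defendant proposes): the plaintiff can get 440 next round, worth 0.52 × 440 = 228.8 now; the defendant offers that and keeps 271.2.
Round 1 (the plaintiff proposes): the defendant can get 271.2 next round, worth 0.94 × 271.2 = 254.928 now. The plaintiff offers 254.928 and keeps 500 − 254.928 = 245.072.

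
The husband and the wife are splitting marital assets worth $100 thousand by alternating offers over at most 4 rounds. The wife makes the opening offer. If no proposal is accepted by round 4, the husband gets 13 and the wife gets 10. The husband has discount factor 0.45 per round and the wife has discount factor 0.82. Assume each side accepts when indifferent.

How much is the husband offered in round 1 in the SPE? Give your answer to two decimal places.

23.04

Work backward from the last round.
Round 4 (the husband proposes): the wife gets 10 if talks fail, so the husband offers 10 and keeps 90.
Round 3 (the wife proposes): the husband can get 90 next round, worth 0.45 × 90 = 40.5 now; the wife offers that and keeps 59.5.
Round 2 (the husband proposes): the wife can get 59.5 next round, worth 0.82 × 59.5 = 48.79 now. The husband offers 48.79 and keeps 100 − 48.79 = 51.21.
Round 1 (the wife proposes): the husband can get 51.21 next round, worth 0.45 × 51.21 = 23.0445 now; the wife offers that and keeps 76.9555.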